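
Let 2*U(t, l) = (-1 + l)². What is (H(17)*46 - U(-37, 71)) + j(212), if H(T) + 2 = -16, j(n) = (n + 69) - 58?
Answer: -3055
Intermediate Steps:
j(n) = 11 + n (j(n) = (69 + n) - 58 = 11 + n)
H(T) = -18 (H(T) = -2 - 16 = -18)
U(t, l) = (-1 + l)²/2
(H(17)*46 - U(-37, 71)) + j(212) = (-18*46 - (-1 + 71)²/2) + (11 + 212) = (-828 - 70²/2) + 223 = (-828 - 4900/2) + 223 = (-828 - 1*2450) + 223 = (-828 - 2450) + 223 = -3278 + 223 = -3055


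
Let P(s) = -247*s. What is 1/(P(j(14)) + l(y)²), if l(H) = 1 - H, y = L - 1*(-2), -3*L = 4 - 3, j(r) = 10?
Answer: -9/22226 ≈ -0.00040493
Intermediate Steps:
L = -⅓ (L = -(4 - 3)/3 = -⅓*1 = -⅓ ≈ -0.33333)
y = 5/3 (y = -⅓ - 1*(-2) = -⅓ + 2 = 5/3 ≈ 1.6667)
1/(P(j(14)) + l(y)²) = 1/(-247*10 + (1 - 1*5/3)²) = 1/(-2470 + (1 - 5/3)²) = 1/(-2470 + (-⅔)²) = 1/(-2470 + 4/9) = 1/(-22226/9) = -9/22226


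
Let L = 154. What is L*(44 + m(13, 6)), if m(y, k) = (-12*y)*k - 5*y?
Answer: -147378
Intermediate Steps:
m(y, k) = -5*y - 12*k*y (m(y, k) = -12*k*y - 5*y = -5*y - 12*k*y)
L*(44 + m(13, 6)) = 154*(44 - 1*13*(5 + 12*6)) = 154*(44 - 1*13*(5 + 72)) = 154*(44 - 1*13*77) = 154*(44 - 1001) = 154*(-957) = -147378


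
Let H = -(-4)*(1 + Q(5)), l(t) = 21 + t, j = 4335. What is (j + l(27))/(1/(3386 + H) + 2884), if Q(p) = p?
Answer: 4982010/3278147 ≈ 1.5198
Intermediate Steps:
H = 24 (H = -(-4)*(1 + 5) = -(-4)*6 = -2*(-12) = 24)
(j + l(27))/(1/(3386 + H) + 2884) = (4335 + (21 + 27))/(1/(3386 + 24) + 2884) = (4335 + 48)/(1/3410 + 2884) = 4383/(1/3410 + 2884) = 4383/(9834441/3410) = 4383*(3410/9834441) = 4982010/3278147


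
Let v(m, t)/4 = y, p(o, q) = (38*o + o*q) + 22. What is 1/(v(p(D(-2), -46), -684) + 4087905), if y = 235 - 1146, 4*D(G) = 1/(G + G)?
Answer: 1/4084261 ≈ 2.4484e-7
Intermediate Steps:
D(G) = 1/(8*G) (D(G) = 1/(4*(G + G)) = 1/(4*((2*G))) = (1/(2*G))/4 = 1/(8*G))
p(o, q) = 22 + 38*o + o*q
y = -911
v(m, t) = -3644 (v(m, t) = 4*(-911) = -3644)
1/(v(p(D(-2), -46), -684) + 4087905) = 1/(-3644 + 4087905) = 1/4084261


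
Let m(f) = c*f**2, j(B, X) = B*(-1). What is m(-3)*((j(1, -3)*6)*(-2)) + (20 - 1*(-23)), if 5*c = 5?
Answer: 151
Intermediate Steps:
c = 1 (c = (1/5)*5 = 1)
j(B, X) = -B
m(f) = f**2 (m(f) = 1*f**2 = f**2)
m(-3)*((j(1, -3)*6)*(-2)) + (20 - 1*(-23)) = (-3)**2*((-1*1*6)*(-2)) + (20 - 1*(-23)) = 9*(-1*6*(-2)) + (20 + 23) = 9*(-6*(-2)) + 43 = 9*12 + 43 = 108 + 43 = 151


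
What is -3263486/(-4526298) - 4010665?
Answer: -9076730852342/2263149 ≈ -4.0107e+6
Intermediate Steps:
-3263486/(-4526298) - 4010665 = -3263486*(-1/4526298) - 4010665 = 1631743/2263149 - 4010665 = -9076730852342/2263149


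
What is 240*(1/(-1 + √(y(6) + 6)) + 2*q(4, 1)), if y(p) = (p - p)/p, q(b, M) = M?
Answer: 528 + 48*√6 ≈ 645.58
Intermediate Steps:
y(p) = 0 (y(p) = 0/p = 0)
240*(1/(-1 + √(y(6) + 6)) + 2*q(4, 1)) = 240*(1/(-1 + √(0 + 6)) + 2*1) = 240*(1/(-1 + √6) + 2) = 240*(2 + 1/(-1 + √6)) = 480 + 240/(-1 + √6)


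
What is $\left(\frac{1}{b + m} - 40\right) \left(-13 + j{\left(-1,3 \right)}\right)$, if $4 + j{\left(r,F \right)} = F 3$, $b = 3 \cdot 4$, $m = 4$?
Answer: $\frac{639}{2} \approx 319.5$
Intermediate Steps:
$b = 12$
$j{\left(r,F \right)} = -4 + 3 F$ ($j{\left(r,F \right)} = -4 + F 3 = -4 + 3 F$)
$\left(\frac{1}{b + m} - 40\right) \left(-13 + j{\left(-1,3 \right)}\right) = \left(\frac{1}{12 + 4} - 40\right) \left(-13 + \left(-4 + 3 \cdot 3\right)\right) = \left(\frac{1}{16} - 40\right) \left(-13 + \left(-4 + 9\right)\right) = \left(\frac{1}{16} - 40\right) \left(-13 + 5\right) = \left(- \frac{639}{16}\right) \left(-8\right) = \frac{639}{2}$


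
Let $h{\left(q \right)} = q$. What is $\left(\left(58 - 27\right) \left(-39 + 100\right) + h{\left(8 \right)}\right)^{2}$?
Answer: $3606201$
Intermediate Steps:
$\left(\left(58 - 27\right) \left(-39 + 100\right) + h{\left(8 \right)}\right)^{2} = \left(\left(58 - 27\right) \left(-39 + 100\right) + 8\right)^{2} = \left(31 \cdot 61 + 8\right)^{2} = \left(1891 + 8\right)^{2} = 1899^{2} = 3606201$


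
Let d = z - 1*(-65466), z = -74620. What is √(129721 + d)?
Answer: √120567 ≈ 347.23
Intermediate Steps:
d = -9154 (d = -74620 - 1*(-65466) = -74620 + 65466 = -9154)
√(129721 + d) = √(129721 - 9154) = √120567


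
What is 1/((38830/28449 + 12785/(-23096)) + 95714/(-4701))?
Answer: -1029610048968/20127856452847 ≈ -0.051153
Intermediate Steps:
1/((38830/28449 + 12785/(-23096)) + 95714/(-4701)) = 1/((38830*(1/28449) + 12785*(-1/23096)) + 95714*(-1/4701)) = 1/((38830/28449 - 12785/23096) - 95714/4701) = 1/(533097215/657058104 - 95714/4701) = 1/(-20127856452847/1029610048968) = -1029610048968/20127856452847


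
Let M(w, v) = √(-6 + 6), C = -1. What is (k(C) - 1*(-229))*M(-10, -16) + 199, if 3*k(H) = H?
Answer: 199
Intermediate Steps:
k(H) = H/3
M(w, v) = 0 (M(w, v) = √0 = 0)
(k(C) - 1*(-229))*M(-10, -16) + 199 = ((⅓)*(-1) - 1*(-229))*0 + 199 = (-⅓ + 229)*0 + 199 = (686/3)*0 + 199 = 0 + 199 = 199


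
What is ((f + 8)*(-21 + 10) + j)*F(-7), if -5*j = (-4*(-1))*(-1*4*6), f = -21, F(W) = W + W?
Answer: -11354/5 ≈ -2270.8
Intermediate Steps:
F(W) = 2*W
j = 96/5 (j = -(-4*(-1))*-1*4*6/5 = -4*(-4*6)/5 = -4*(-24)/5 = -⅕*(-96) = 96/5 ≈ 19.200)
((f + 8)*(-21 + 10) + j)*F(-7) = ((-21 + 8)*(-21 + 10) + 96/5)*(2*(-7)) = (-13*(-11) + 96/5)*(-14) = (143 + 96/5)*(-14) = (811/5)*(-14) = -11354/5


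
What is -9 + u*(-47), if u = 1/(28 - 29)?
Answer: 38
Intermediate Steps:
u = -1 (u = 1/(-1) = -1)
-9 + u*(-47) = -9 - 1*(-47) = -9 + 47 = 38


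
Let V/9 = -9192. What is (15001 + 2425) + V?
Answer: -65302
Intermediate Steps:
V = -82728 (V = 9*(-9192) = -82728)
(15001 + 2425) + V = (15001 + 2425) - 82728 = 17426 - 82728 = -65302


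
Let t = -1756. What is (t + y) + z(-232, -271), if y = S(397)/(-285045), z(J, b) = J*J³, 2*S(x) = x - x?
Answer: 2897021220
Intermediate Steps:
S(x) = 0 (S(x) = (x - x)/2 = (½)*0 = 0)
z(J, b) = J⁴
y = 0 (y = 0/(-285045) = 0*(-1/285045) = 0)
(t + y) + z(-232, -271) = (-1756 + 0) + (-232)⁴ = -1756 + 2897022976 = 2897021220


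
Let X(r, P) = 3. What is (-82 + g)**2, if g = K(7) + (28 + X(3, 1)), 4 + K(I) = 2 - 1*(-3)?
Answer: 2500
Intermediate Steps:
K(I) = 1 (K(I) = -4 + (2 - 1*(-3)) = -4 + (2 + 3) = -4 + 5 = 1)
g = 32 (g = 1 + (28 + 3) = 1 + 31 = 32)
(-82 + g)**2 = (-82 + 32)**2 = (-50)**2 = 2500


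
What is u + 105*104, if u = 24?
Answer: 10944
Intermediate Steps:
u + 105*104 = 24 + 105*104 = 24 + 10920 = 10944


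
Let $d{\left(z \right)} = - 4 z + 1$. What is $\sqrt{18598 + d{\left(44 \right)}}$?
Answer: $3 \sqrt{2047} \approx 135.73$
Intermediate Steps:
$d{\left(z \right)} = 1 - 4 z$
$\sqrt{18598 + d{\left(44 \right)}} = \sqrt{18598 + \left(1 - 176\right)} = \sqrt{18598 - 175} = \sqrt{18423} = 3 \sqrt{2047}$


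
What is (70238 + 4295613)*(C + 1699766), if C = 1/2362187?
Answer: 17529612777621849793/2362187 ≈ 7.4209e+12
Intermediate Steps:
C = 1/2362187 ≈ 4.2334e-7
(70238 + 4295613)*(C + 1699766) = (70238 + 4295613)*(1/2362187 + 1699766) = 4365851*(4015165148243/2362187) = 17529612777621849793/2362187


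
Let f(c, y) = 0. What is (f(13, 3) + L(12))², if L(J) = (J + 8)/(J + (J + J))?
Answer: 25/81 ≈ 0.30864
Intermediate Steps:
L(J) = (8 + J)/(3*J) (L(J) = (8 + J)/(J + 2*J) = (8 + J)/((3*J)) = (8 + J)*(1/(3*J)) = (8 + J)/(3*J))
(f(13, 3) + L(12))² = (0 + (⅓)*(8 + 12)/12)² = (0 + (⅓)*(1/12)*20)² = (0 + 5/9)² = (5/9)² = 25/81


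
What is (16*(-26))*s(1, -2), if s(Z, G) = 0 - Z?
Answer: 416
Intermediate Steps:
s(Z, G) = -Z
(16*(-26))*s(1, -2) = (16*(-26))*(-1*1) = -416*(-1) = 416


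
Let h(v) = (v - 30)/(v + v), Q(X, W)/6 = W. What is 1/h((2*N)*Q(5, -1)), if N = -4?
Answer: 16/3 ≈ 5.3333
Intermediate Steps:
Q(X, W) = 6*W
h(v) = (-30 + v)/(2*v) (h(v) = (-30 + v)/((2*v)) = (-30 + v)*(1/(2*v)) = (-30 + v)/(2*v))
1/h((2*N)*Q(5, -1)) = 1/((-30 + (2*(-4))*(6*(-1)))/(2*(((2*(-4))*(6*(-1)))))) = 1/((-30 - 8*(-6))/(2*((-8*(-6))))) = 1/((½)*(-30 + 48)/48) = 1/((½)*(1/48)*18) = 1/(3/16) = 16/3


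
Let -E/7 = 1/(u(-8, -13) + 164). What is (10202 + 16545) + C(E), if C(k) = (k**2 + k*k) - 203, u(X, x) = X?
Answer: 322987441/12168 ≈ 26544.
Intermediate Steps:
E = -7/156 (E = -7/(-8 + 164) = -7/156 ≈ -0.044872)
C(k) = -203 + 2*k**2 (C(k) = (k**2 + k**2) - 203 = 2*k**2 - 203 = -203 + 2*k**2)
(10202 + 16545) + C(E) = (10202 + 16545) + (-203 + 2*(-7/156)**2) = 26747 + (-203 + 2*(49/24336)) = 26747 + (-203 + 49/12168) = 26747 - 2470055/12168 = 322987441/12168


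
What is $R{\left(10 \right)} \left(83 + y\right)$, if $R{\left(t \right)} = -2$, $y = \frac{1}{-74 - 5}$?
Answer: $- \frac{13112}{79} \approx -165.97$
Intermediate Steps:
$y = - \frac{1}{79}$ ($y = \frac{1}{-79} = - \frac{1}{79} \approx -0.012658$)
$R{\left(10 \right)} \left(83 + y\right) = - 2 \left(83 - \frac{1}{79}\right) = \left(-2\right) \frac{6556}{79} = - \frac{13112}{79}$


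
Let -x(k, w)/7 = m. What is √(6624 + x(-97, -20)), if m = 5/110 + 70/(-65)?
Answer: √542407294/286 ≈ 81.432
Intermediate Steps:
m = -295/286 (m = 5*(1/110) + 70*(-1/65) = 1/22 - 14/13 = -295/286 ≈ -1.0315)
x(k, w) = 2065/286 (x(k, w) = -7*(-295/286) = 2065/286)
√(6624 + x(-97, -20)) = √(6624 + 2065/286) = √(1896529/286) = √542407294/286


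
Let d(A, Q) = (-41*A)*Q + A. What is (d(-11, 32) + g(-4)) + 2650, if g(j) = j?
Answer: 17067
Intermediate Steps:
d(A, Q) = A - 41*A*Q (d(A, Q) = -41*A*Q + A = A - 41*A*Q)
(d(-11, 32) + g(-4)) + 2650 = (-11*(1 - 41*32) - 4) + 2650 = (-11*(1 - 1312) - 4) + 2650 = (-11*(-1311) - 4) + 2650 = (14421 - 4) + 2650 = 14417 + 2650 = 17067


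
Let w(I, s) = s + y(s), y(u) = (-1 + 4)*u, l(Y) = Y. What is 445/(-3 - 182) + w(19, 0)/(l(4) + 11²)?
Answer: -89/37 ≈ -2.4054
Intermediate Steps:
y(u) = 3*u
w(I, s) = 4*s (w(I, s) = s + 3*s = 4*s)
445/(-3 - 182) + w(19, 0)/(l(4) + 11²) = 445/(-3 - 182) + (4*0)/(4 + 11²) = 445/(-185) + 0/(4 + 121) = 445*(-1/185) + 0/125 = -89/37 + 0*(1/125) = -89/37 + 0 = -89/37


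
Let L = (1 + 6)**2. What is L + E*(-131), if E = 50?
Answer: -6501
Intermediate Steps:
L = 49 (L = 7**2 = 49)
L + E*(-131) = 49 + 50*(-131) = 49 - 6550 = -6501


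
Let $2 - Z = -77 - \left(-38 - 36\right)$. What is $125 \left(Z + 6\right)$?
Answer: $1375$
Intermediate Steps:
$Z = 5$ ($Z = 2 - \left(-77 - \left(-38 - 36\right)\right) = 2 - \left(-77 - -74\right) = 2 - \left(-77 + 74\right) = 2 - -3 = 2 + 3 = 5$)
$125 \left(Z + 6\right) = 125 \left(5 + 6\right) = 125 \cdot 11 = 1375$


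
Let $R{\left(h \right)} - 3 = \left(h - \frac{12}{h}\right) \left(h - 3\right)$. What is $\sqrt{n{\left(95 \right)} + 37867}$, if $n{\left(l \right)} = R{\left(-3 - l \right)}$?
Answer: $\frac{\sqrt{2340026}}{7} \approx 218.53$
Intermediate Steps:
$R{\left(h \right)} = 3 + \left(-3 + h\right) \left(h - \frac{12}{h}\right)$ ($R{\left(h \right)} = 3 + \left(h - \frac{12}{h}\right) \left(h - 3\right) = 3 + \left(h - \frac{12}{h}\right) \left(-3 + h\right) = 3 + \left(-3 + h\right) \left(h - \frac{12}{h}\right)$)
$n{\left(l \right)} = \left(-3 - l\right)^{2} + 3 l + \frac{36}{-3 - l}$ ($n{\left(l \right)} = -9 + \left(-3 - l\right)^{2} - 3 \left(-3 - l\right) + \frac{36}{-3 - l} = -9 + \left(-3 - l\right)^{2} + \left(9 + 3 l\right) + \frac{36}{-3 - l} = \left(-3 - l\right)^{2} + 3 l + \frac{36}{-3 - l}$)
$\sqrt{n{\left(95 \right)} + 37867} = \sqrt{\frac{-36 + \left(3 + 95\right) \left(\left(3 + 95\right)^{2} + 3 \cdot 95\right)}{3 + 95} + 37867} = \sqrt{\frac{-36 + 98 \left(98^{2} + 285\right)}{98} + 37867} = \sqrt{\frac{-36 + 98 \left(9604 + 285\right)}{98} + 37867} = \sqrt{\frac{-36 + 98 \cdot 9889}{98} + 37867} = \sqrt{\frac{-36 + 969122}{98} + 37867} = \sqrt{\frac{1}{98} \cdot 969086 + 37867} = \sqrt{\frac{484543}{49} + 37867} = \sqrt{\frac{2340026}{49}} = \frac{\sqrt{2340026}}{7}$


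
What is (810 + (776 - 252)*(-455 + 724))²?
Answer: 20097598756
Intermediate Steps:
(810 + (776 - 252)*(-455 + 724))² = (810 + 524*269)² = (810 + 140956)² = 141766² = 20097598756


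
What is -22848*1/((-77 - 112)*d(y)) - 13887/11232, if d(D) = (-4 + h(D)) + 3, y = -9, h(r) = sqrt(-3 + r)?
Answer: -39445/3744 - 2176*I*sqrt(3)/117 ≈ -10.536 - 32.213*I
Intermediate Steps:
d(D) = -1 + sqrt(-3 + D) (d(D) = (-4 + sqrt(-3 + D)) + 3 = -1 + sqrt(-3 + D))
-22848*1/((-77 - 112)*d(y)) - 13887/11232 = -22848*1/((-1 + sqrt(-3 - 9))*(-77 - 112)) - 13887/11232 = -22848*(-1/(189*(-1 + sqrt(-12)))) - 13887*1/11232 = -22848*(-1/(189*(-1 + 2*I*sqrt(3)))) - 1543/1248 = -22848/(189 - 378*I*sqrt(3)) - 1543/1248 = -1543/1248 - 22848/(189 - 378*I*sqrt(3))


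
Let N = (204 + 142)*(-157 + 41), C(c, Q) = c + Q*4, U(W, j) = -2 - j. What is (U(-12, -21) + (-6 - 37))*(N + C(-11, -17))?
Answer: 965160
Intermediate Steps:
C(c, Q) = c + 4*Q
N = -40136 (N = 346*(-116) = -40136)
(U(-12, -21) + (-6 - 37))*(N + C(-11, -17)) = ((-2 - 1*(-21)) + (-6 - 37))*(-40136 + (-11 + 4*(-17))) = ((-2 + 21) - 43)*(-40136 + (-11 - 68)) = (19 - 43)*(-40136 - 79) = -24*(-40215) = 965160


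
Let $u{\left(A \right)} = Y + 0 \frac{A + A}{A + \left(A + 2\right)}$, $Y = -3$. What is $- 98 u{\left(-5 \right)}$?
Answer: $294$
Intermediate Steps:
$u{\left(A \right)} = -3$ ($u{\left(A \right)} = -3 + 0 \frac{A + A}{A + \left(A + 2\right)} = -3 + 0 \frac{2 A}{A + \left(2 + A\right)} = -3 + 0 \frac{2 A}{2 + 2 A} = -3 + 0 = -3$)
$- 98 u{\left(-5 \right)} = \left(-98\right) \left(-3\right) = 294$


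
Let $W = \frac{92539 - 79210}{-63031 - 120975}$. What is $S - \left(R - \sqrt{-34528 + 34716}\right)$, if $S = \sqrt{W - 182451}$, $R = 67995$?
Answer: $-67995 + 2 \sqrt{47} + \frac{i \sqrt{6177466366992210}}{184006} \approx -67981.0 + 427.14 i$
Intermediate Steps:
$W = - \frac{13329}{184006}$ ($W = \frac{13329}{-184006} = 13329 \left(- \frac{1}{184006}\right) = - \frac{13329}{184006} \approx -0.072438$)
$S = \frac{i \sqrt{6177466366992210}}{184006}$ ($S = \sqrt{- \frac{13329}{184006} - 182451} = \sqrt{- \frac{33572092035}{184006}} = \frac{i \sqrt{6177466366992210}}{184006} \approx 427.14 i$)
$S - \left(R - \sqrt{-34528 + 34716}\right) = \frac{i \sqrt{6177466366992210}}{184006} - \left(67995 - \sqrt{-34528 + 34716}\right) = \frac{i \sqrt{6177466366992210}}{184006} - \left(67995 - \sqrt{188}\right) = \frac{i \sqrt{6177466366992210}}{184006} - \left(67995 - 2 \sqrt{47}\right) = -67995 + 2 \sqrt{47} + \frac{i \sqrt{6177466366992210}}{184006}$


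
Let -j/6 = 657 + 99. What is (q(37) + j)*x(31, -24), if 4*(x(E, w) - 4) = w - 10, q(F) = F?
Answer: 40491/2 ≈ 20246.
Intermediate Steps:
j = -4536 (j = -6*(657 + 99) = -6*756 = -4536)
x(E, w) = 3/2 + w/4 (x(E, w) = 4 + (w - 10)/4 = 4 + (-10 + w)/4 = 4 + (-5/2 + w/4) = 3/2 + w/4)
(q(37) + j)*x(31, -24) = (37 - 4536)*(3/2 + (¼)*(-24)) = -4499*(3/2 - 6) = -4499*(-9/2) = 40491/2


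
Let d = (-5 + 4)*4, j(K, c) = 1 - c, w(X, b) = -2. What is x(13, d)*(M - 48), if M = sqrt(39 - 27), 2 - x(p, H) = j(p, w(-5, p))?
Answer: 48 - 2*sqrt(3) ≈ 44.536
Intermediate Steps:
d = -4 (d = -1*4 = -4)
x(p, H) = -1 (x(p, H) = 2 - (1 - 1*(-2)) = 2 - (1 + 2) = 2 - 1*3 = 2 - 3 = -1)
M = 2*sqrt(3) (M = sqrt(12) = 2*sqrt(3) ≈ 3.4641)
x(13, d)*(M - 48) = -(2*sqrt(3) - 48) = -(-48 + 2*sqrt(3)) = 48 - 2*sqrt(3)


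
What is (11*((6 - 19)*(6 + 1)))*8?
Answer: -8008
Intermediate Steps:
(11*((6 - 19)*(6 + 1)))*8 = (11*(-13*7))*8 = (11*(-91))*8 = -1001*8 = -8008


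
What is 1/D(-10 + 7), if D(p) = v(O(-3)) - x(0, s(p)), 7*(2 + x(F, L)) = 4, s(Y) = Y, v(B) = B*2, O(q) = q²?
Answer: 7/136 ≈ 0.051471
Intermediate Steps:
v(B) = 2*B
x(F, L) = -10/7 (x(F, L) = -2 + (⅐)*4 = -2 + 4/7 = -10/7)
D(p) = 136/7 (D(p) = 2*(-3)² - 1*(-10/7) = 2*9 + 10/7 = 18 + 10/7 = 136/7)
1/D(-10 + 7) = 1/(136/7) = 7/136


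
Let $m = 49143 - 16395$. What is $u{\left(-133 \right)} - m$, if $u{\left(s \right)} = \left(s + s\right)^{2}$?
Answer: $38008$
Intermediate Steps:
$m = 32748$ ($m = 49143 - 16395 = 32748$)
$u{\left(s \right)} = 4 s^{2}$ ($u{\left(s \right)} = \left(2 s\right)^{2} = 4 s^{2}$)
$u{\left(-133 \right)} - m = 4 \left(-133\right)^{2} - 32748 = 4 \cdot 17689 - 32748 = 70756 - 32748 = 38008$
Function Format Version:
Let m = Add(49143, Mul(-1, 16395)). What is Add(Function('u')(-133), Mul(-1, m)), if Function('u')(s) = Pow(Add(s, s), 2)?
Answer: 38008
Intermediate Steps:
m = 32748 (m = Add(49143, -16395) = 32748)
Function('u')(s) = Mul(4, Pow(s, 2)) (Function('u')(s) = Pow(Mul(2, s), 2) = Mul(4, Pow(s, 2)))
Add(Function('u')(-133), Mul(-1, m)) = Add(Mul(4, Pow(-133, 2)), Mul(-1, 32748)) = Add(Mul(4, 17689), -32748) = Add(70756, -32748) = 38008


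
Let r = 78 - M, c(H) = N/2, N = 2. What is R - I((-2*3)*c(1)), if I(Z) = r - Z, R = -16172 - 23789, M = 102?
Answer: -39943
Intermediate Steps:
c(H) = 1 (c(H) = 2/2 = 2*(½) = 1)
r = -24 (r = 78 - 1*102 = 78 - 102 = -24)
R = -39961
I(Z) = -24 - Z
R - I((-2*3)*c(1)) = -39961 - (-24 - (-2*3)) = -39961 - (-24 - (-6)) = -39961 - (-24 - 1*(-6)) = -39961 - (-24 + 6) = -39961 - 1*(-18) = -39961 + 18 = -39943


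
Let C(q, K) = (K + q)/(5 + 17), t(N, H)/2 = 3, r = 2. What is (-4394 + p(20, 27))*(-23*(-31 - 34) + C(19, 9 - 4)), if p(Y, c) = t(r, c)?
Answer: -72213316/11 ≈ -6.5648e+6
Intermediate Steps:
t(N, H) = 6 (t(N, H) = 2*3 = 6)
p(Y, c) = 6
C(q, K) = K/22 + q/22 (C(q, K) = (K + q)/22 = (K + q)*(1/22) = K/22 + q/22)
(-4394 + p(20, 27))*(-23*(-31 - 34) + C(19, 9 - 4)) = (-4394 + 6)*(-23*(-31 - 34) + ((9 - 4)/22 + (1/22)*19)) = -4388*(-23*(-65) + ((1/22)*5 + 19/22)) = -4388*(1495 + (5/22 + 19/22)) = -4388*(1495 + 12/11) = -4388*16457/11 = -72213316/11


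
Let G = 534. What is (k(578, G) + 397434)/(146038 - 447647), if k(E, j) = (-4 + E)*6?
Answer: -400878/301609 ≈ -1.3291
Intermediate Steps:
k(E, j) = -24 + 6*E
(k(578, G) + 397434)/(146038 - 447647) = ((-24 + 6*578) + 397434)/(146038 - 447647) = ((-24 + 3468) + 397434)/(-301609) = (3444 + 397434)*(-1/301609) = 400878*(-1/301609) = -400878/301609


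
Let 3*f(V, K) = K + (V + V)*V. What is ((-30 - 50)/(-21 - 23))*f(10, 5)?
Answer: 4100/33 ≈ 124.24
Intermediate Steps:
f(V, K) = K/3 + 2*V²/3 (f(V, K) = (K + (V + V)*V)/3 = (K + (2*V)*V)/3 = (K + 2*V²)/3 = K/3 + 2*V²/3)
((-30 - 50)/(-21 - 23))*f(10, 5) = ((-30 - 50)/(-21 - 23))*((⅓)*5 + (⅔)*10²) = (-80/(-44))*(5/3 + (⅔)*100) = (-80*(-1/44))*(5/3 + 200/3) = (20/11)*(205/3) = 4100/33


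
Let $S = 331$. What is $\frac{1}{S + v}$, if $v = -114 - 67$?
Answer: $\frac{1}{150} \approx 0.0066667$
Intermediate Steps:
$v = -181$
$\frac{1}{S + v} = \frac{1}{331 - 181} = \frac{1}{150}$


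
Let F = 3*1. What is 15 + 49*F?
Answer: 162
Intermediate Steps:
F = 3
15 + 49*F = 15 + 49*3 = 15 + 147 = 162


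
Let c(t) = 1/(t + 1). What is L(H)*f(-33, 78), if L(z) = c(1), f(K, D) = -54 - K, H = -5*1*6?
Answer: -21/2 ≈ -10.500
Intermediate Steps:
H = -30 (H = -5*6 = -30)
c(t) = 1/(1 + t)
L(z) = ½ (L(z) = 1/(1 + 1) = 1/2 = ½)
L(H)*f(-33, 78) = (-54 - 1*(-33))/2 = (-54 + 33)/2 = (½)*(-21) = -21/2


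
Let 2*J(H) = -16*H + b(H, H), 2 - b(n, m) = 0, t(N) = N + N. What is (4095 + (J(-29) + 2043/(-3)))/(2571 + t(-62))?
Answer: 3647/2447 ≈ 1.4904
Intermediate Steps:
t(N) = 2*N
b(n, m) = 2 (b(n, m) = 2 - 1*0 = 2 + 0 = 2)
J(H) = 1 - 8*H (J(H) = (-16*H + 2)/2 = (2 - 16*H)/2 = 1 - 8*H)
(4095 + (J(-29) + 2043/(-3)))/(2571 + t(-62)) = (4095 + ((1 - 8*(-29)) + 2043/(-3)))/(2571 + 2*(-62)) = (4095 + ((1 + 232) + 2043*(-⅓)))/(2571 - 124) = (4095 + (233 - 681))/2447 = (4095 - 448)*(1/2447) = 3647*(1/2447) = 3647/2447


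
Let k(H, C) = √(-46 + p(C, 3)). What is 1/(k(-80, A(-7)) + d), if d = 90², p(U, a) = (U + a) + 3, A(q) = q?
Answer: 8100/65610047 - I*√47/65610047 ≈ 0.00012346 - 1.0449e-7*I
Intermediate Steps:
p(U, a) = 3 + U + a
k(H, C) = √(-40 + C) (k(H, C) = √(-46 + (3 + C + 3)) = √(-46 + (6 + C)) = √(-40 + C))
d = 8100
1/(k(-80, A(-7)) + d) = 1/(√(-40 - 7) + 8100) = 1/(√(-47) + 8100) = 1/(I*√47 + 8100) = 1/(8100 + I*√47)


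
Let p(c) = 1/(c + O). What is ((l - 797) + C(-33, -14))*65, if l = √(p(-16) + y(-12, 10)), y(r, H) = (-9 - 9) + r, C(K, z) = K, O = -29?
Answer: -53950 + 13*I*√6755/3 ≈ -53950.0 + 356.15*I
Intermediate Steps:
y(r, H) = -18 + r
p(c) = 1/(-29 + c) (p(c) = 1/(c - 29) = 1/(-29 + c))
l = I*√6755/15 (l = √(1/(-29 - 16) + (-18 - 12)) = √(1/(-45) - 30) = √(-1/45 - 30) = √(-1351/45) = I*√6755/15 ≈ 5.4793*I)
((l - 797) + C(-33, -14))*65 = ((I*√6755/15 - 797) - 33)*65 = ((-797 + I*√6755/15) - 33)*65 = (-830 + I*√6755/15)*65 = -53950 + 13*I*√6755/3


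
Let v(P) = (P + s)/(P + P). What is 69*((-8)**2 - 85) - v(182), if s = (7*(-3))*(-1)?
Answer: -75377/52 ≈ -1449.6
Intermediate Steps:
s = 21 (s = -21*(-1) = 21)
v(P) = (21 + P)/(2*P) (v(P) = (P + 21)/(P + P) = (21 + P)/((2*P)) = (21 + P)*(1/(2*P)) = (21 + P)/(2*P))
69*((-8)**2 - 85) - v(182) = 69*((-8)**2 - 85) - (21 + 182)/(2*182) = 69*(64 - 85) - 203/(2*182) = 69*(-21) - 1*29/52 = -1449 - 29/52 = -75377/52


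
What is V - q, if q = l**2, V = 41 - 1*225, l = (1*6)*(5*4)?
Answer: -14584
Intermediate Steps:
l = 120 (l = 6*20 = 120)
V = -184 (V = 41 - 225 = -184)
q = 14400 (q = 120**2 = 14400)
V - q = -184 - 1*14400 = -184 - 14400 = -14584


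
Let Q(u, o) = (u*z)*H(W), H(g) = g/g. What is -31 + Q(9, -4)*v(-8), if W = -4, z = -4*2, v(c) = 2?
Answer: -175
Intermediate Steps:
z = -8
H(g) = 1
Q(u, o) = -8*u (Q(u, o) = (u*(-8))*1 = -8*u*1 = -8*u)
-31 + Q(9, -4)*v(-8) = -31 - 8*9*2 = -31 - 72*2 = -31 - 144 = -175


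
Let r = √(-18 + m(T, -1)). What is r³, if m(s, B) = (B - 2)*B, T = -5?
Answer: -15*I*√15 ≈ -58.095*I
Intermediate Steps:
m(s, B) = B*(-2 + B) (m(s, B) = (-2 + B)*B = B*(-2 + B))
r = I*√15 (r = √(-18 - (-2 - 1)) = √(-18 - 1*(-3)) = √(-18 + 3) = √(-15) = I*√15 ≈ 3.873*I)
r³ = (I*√15)³ = -15*I*√15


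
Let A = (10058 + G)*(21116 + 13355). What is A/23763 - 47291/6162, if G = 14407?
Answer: 1731831420799/48809202 ≈ 35482.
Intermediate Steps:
A = 843333015 (A = (10058 + 14407)*(21116 + 13355) = 24465*34471 = 843333015)
A/23763 - 47291/6162 = 843333015/23763 - 47291/6162 = 843333015*(1/23763) - 47291*1/6162 = 281111005/7921 - 47291/6162 = 1731831420799/48809202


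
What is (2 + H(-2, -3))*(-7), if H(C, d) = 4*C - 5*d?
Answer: -63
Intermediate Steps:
H(C, d) = -5*d + 4*C
(2 + H(-2, -3))*(-7) = (2 + (-5*(-3) + 4*(-2)))*(-7) = (2 + (15 - 8))*(-7) = (2 + 7)*(-7) = 9*(-7) = -63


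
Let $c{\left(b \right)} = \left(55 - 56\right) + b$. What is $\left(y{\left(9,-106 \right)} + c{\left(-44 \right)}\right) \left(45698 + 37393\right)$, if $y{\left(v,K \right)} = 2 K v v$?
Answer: $-1430577747$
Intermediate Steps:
$c{\left(b \right)} = -1 + b$
$y{\left(v,K \right)} = 2 K v^{2}$ ($y{\left(v,K \right)} = 2 K v v = 2 K v^{2}$)
$\left(y{\left(9,-106 \right)} + c{\left(-44 \right)}\right) \left(45698 + 37393\right) = \left(2 \left(-106\right) 9^{2} - 45\right) \left(45698 + 37393\right) = \left(2 \left(-106\right) 81 - 45\right) 83091 = \left(-17172 - 45\right) 83091 = \left(-17217\right) 83091 = -1430577747$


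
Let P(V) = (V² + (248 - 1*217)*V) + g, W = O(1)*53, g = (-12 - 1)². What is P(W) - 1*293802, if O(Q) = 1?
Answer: -289181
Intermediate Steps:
g = 169 (g = (-13)² = 169)
W = 53 (W = 1*53 = 53)
P(V) = 169 + V² + 31*V (P(V) = (V² + (248 - 1*217)*V) + 169 = (V² + (248 - 217)*V) + 169 = (V² + 31*V) + 169 = 169 + V² + 31*V)
P(W) - 1*293802 = (169 + 53² + 31*53) - 1*293802 = (169 + 2809 + 1643) - 293802 = 4621 - 293802 = -289181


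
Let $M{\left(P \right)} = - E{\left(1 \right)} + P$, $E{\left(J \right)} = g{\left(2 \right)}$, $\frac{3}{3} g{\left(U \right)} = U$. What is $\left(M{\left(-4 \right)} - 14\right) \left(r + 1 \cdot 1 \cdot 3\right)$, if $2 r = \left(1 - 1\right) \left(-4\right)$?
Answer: $-60$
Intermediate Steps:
$g{\left(U \right)} = U$
$E{\left(J \right)} = 2$
$M{\left(P \right)} = -2 + P$ ($M{\left(P \right)} = \left(-1\right) 2 + P = -2 + P$)
$r = 0$ ($r = \frac{\left(1 - 1\right) \left(-4\right)}{2} = \frac{0 \left(-4\right)}{2} = \frac{1}{2} \cdot 0 = 0$)
$\left(M{\left(-4 \right)} - 14\right) \left(r + 1 \cdot 1 \cdot 3\right) = \left(\left(-2 - 4\right) - 14\right) \left(0 + 1 \cdot 1 \cdot 3\right) = \left(-6 - 14\right) \left(0 + 1 \cdot 3\right) = - 20 \left(0 + 3\right) = \left(-20\right) 3 = -60$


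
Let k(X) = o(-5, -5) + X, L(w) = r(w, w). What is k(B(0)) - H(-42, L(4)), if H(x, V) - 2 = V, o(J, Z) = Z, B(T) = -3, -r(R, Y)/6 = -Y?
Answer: -34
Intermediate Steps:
r(R, Y) = 6*Y (r(R, Y) = -(-6)*Y = 6*Y)
L(w) = 6*w
H(x, V) = 2 + V
k(X) = -5 + X
k(B(0)) - H(-42, L(4)) = (-5 - 3) - (2 + 6*4) = -8 - (2 + 24) = -8 - 1*26 = -8 - 26 = -34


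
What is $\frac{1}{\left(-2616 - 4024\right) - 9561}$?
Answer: $- \frac{1}{16201} \approx -6.1725 \cdot 10^{-5}$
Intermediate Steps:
$\frac{1}{\left(-2616 - 4024\right) - 9561} = \frac{1}{-6640 - 9561} = \frac{1}{-16201} = - \frac{1}{16201}$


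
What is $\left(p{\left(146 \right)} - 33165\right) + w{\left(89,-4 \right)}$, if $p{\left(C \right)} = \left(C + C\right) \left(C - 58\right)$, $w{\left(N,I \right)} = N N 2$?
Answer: $8373$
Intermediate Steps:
$w{\left(N,I \right)} = 2 N^{2}$ ($w{\left(N,I \right)} = N^{2} \cdot 2 = 2 N^{2}$)
$p{\left(C \right)} = 2 C \left(-58 + C\right)$
$\left(p{\left(146 \right)} - 33165\right) + w{\left(89,-4 \right)} = \left(2 \cdot 146 \left(-58 + 146\right) - 33165\right) + 2 \cdot 89^{2} = \left(2 \cdot 146 \cdot 88 - 33165\right) + 2 \cdot 7921 = \left(25696 - 33165\right) + 15842 = -7469 + 15842 = 8373$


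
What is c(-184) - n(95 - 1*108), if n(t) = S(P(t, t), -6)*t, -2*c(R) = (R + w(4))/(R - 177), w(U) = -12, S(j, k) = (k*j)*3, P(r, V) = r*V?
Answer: -14276204/361 ≈ -39546.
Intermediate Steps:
P(r, V) = V*r
S(j, k) = 3*j*k (S(j, k) = (j*k)*3 = 3*j*k)
c(R) = -(-12 + R)/(2*(-177 + R)) (c(R) = -(R - 12)/(2*(R - 177)) = -(-12 + R)/(2*(-177 + R)))
n(t) = -18*t³ (n(t) = (3*(t*t)*(-6))*t = (3*t²*(-6))*t = (-18*t²)*t = -18*t³)
c(-184) - n(95 - 1*108) = (12 - 1*(-184))/(2*(-177 - 184)) - (-18)*(95 - 1*108)³ = (½)*(12 + 184)/(-361) - (-18)*(95 - 108)³ = (½)*(-1/361)*196 - (-18)*(-13)³ = -98/361 - (-18)*(-2197) = -98/361 - 1*39546 = -98/361 - 39546 = -14276204/361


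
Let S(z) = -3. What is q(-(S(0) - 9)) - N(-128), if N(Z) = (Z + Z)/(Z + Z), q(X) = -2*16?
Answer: -33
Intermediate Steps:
q(X) = -32
N(Z) = 1 (N(Z) = (2*Z)/((2*Z)) = (2*Z)*(1/(2*Z)) = 1)
q(-(S(0) - 9)) - N(-128) = -32 - 1*1 = -32 - 1 = -33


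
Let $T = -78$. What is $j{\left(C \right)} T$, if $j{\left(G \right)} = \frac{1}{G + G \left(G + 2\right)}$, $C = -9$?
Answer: $- \frac{13}{9} \approx -1.4444$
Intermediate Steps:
$j{\left(G \right)} = \frac{1}{G + G \left(2 + G\right)}$
$j{\left(C \right)} T = \frac{1}{\left(-9\right) \left(3 - 9\right)} \left(-78\right) = - \frac{1}{9 \left(-6\right)} \left(-78\right) = \left(- \frac{1}{9}\right) \left(- \frac{1}{6}\right) \left(-78\right) = \frac{1}{54} \left(-78\right) = - \frac{13}{9}$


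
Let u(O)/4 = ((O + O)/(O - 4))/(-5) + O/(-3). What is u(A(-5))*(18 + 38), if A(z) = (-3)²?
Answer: -20832/25 ≈ -833.28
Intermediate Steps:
A(z) = 9
u(O) = -4*O/3 - 8*O/(5*(-4 + O)) (u(O) = 4*(((O + O)/(O - 4))/(-5) + O/(-3)) = 4*(((2*O)/(-4 + O))*(-⅕) + O*(-⅓)) = 4*((2*O/(-4 + O))*(-⅕) - O/3) = 4*(-2*O/(5*(-4 + O)) - O/3) = 4*(-O/3 - 2*O/(5*(-4 + O))) = -4*O/3 - 8*O/(5*(-4 + O)))
u(A(-5))*(18 + 38) = ((4/15)*9*(14 - 5*9)/(-4 + 9))*(18 + 38) = ((4/15)*9*(14 - 45)/5)*56 = ((4/15)*9*(⅕)*(-31))*56 = -372/25*56 = -20832/25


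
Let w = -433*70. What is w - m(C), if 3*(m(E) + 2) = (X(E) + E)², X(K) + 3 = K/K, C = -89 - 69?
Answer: -116524/3 ≈ -38841.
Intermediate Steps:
C = -158
X(K) = -2 (X(K) = -3 + K/K = -3 + 1 = -2)
w = -30310
m(E) = -2 + (-2 + E)²/3
w - m(C) = -30310 - (-2 + (-2 - 158)²/3) = -30310 - (-2 + (⅓)*(-160)²) = -30310 - (-2 + (⅓)*25600) = -30310 - (-2 + 25600/3) = -30310 - 1*25594/3 = -30310 - 25594/3 = -116524/3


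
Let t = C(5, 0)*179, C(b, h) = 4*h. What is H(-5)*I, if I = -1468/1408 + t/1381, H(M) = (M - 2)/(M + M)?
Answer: -2569/3520 ≈ -0.72983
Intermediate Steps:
t = 0 (t = (4*0)*179 = 0*179 = 0)
H(M) = (-2 + M)/(2*M) (H(M) = (-2 + M)/((2*M)) = (-2 + M)*(1/(2*M)) = (-2 + M)/(2*M))
I = -367/352 (I = -1468/1408 + 0/1381 = -1468*1/1408 + 0*(1/1381) = -367/352 + 0 = -367/352 ≈ -1.0426)
H(-5)*I = ((½)*(-2 - 5)/(-5))*(-367/352) = ((½)*(-⅕)*(-7))*(-367/352) = (7/10)*(-367/352) = -2569/3520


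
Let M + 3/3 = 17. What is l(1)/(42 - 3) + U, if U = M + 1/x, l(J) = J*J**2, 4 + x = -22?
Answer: 1247/78 ≈ 15.987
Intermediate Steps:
x = -26 (x = -4 - 22 = -26)
M = 16 (M = -1 + 17 = 16)
l(J) = J**3
U = 415/26 (U = 16 + 1/(-26) = 16 - 1/26 = 415/26 ≈ 15.962)
l(1)/(42 - 3) + U = 1**3/(42 - 3) + 415/26 = 1/39 + 415/26 = 1247/78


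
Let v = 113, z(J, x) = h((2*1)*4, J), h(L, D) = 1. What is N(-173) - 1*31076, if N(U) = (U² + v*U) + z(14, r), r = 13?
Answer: -20695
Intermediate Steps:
z(J, x) = 1
N(U) = 1 + U² + 113*U (N(U) = (U² + 113*U) + 1 = 1 + U² + 113*U)
N(-173) - 1*31076 = (1 + (-173)² + 113*(-173)) - 1*31076 = (1 + 29929 - 19549) - 31076 = 10381 - 31076 = -20695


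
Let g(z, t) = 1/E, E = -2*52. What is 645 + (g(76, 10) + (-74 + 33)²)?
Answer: 241903/104 ≈ 2326.0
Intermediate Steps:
E = -104
g(z, t) = -1/104 (g(z, t) = 1/(-104) = -1/104)
645 + (g(76, 10) + (-74 + 33)²) = 645 + (-1/104 + (-74 + 33)²) = 645 + (-1/104 + (-41)²) = 645 + (-1/104 + 1681) = 645 + 174823/104 = 241903/104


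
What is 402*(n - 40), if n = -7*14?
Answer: -55476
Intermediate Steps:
n = -98
402*(n - 40) = 402*(-98 - 40) = 402*(-138) = -55476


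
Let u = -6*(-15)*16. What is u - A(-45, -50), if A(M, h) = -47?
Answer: 1487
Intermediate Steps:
u = 1440 (u = 90*16 = 1440)
u - A(-45, -50) = 1440 - 1*(-47) = 1440 + 47 = 1487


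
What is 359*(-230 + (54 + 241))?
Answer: 23335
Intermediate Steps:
359*(-230 + (54 + 241)) = 359*(-230 + 295) = 359*65 = 23335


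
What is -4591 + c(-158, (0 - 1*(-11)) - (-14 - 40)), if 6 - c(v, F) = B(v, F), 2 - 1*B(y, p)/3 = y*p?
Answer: -35401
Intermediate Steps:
B(y, p) = 6 - 3*p*y (B(y, p) = 6 - 3*y*p = 6 - 3*p*y)
c(v, F) = 3*F*v (c(v, F) = 6 - (6 - 3*F*v) = 6 + (-6 + 3*F*v) = 3*F*v)
-4591 + c(-158, (0 - 1*(-11)) - (-14 - 40)) = -4591 + 3*((0 - 1*(-11)) - (-14 - 40))*(-158) = -4591 + 3*((0 + 11) - 1*(-54))*(-158) = -4591 + 3*(11 + 54)*(-158) = -4591 + 3*65*(-158) = -4591 - 30810 = -35401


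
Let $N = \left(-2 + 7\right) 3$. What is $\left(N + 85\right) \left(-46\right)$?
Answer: $-4600$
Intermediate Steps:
$N = 15$ ($N = 5 \cdot 3 = 15$)
$\left(N + 85\right) \left(-46\right) = \left(15 + 85\right) \left(-46\right) = 100 \left(-46\right) = -4600$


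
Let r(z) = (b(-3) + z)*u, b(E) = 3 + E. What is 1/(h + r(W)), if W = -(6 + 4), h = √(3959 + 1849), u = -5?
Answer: -25/1654 + 11*√3/827 ≈ 0.0079233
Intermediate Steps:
h = 44*√3 (h = √5808 = 44*√3 ≈ 76.210)
W = -10 (W = -1*10 = -10)
r(z) = -5*z (r(z) = ((3 - 3) + z)*(-5) = (0 + z)*(-5) = z*(-5) = -5*z)
1/(h + r(W)) = 1/(44*√3 - 5*(-10)) = 1/(44*√3 + 50) = 1/(50 + 44*√3)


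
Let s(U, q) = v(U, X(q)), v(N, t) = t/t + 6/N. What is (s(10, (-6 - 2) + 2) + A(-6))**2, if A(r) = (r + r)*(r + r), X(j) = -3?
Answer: 529984/25 ≈ 21199.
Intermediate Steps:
v(N, t) = 1 + 6/N
A(r) = 4*r**2 (A(r) = (2*r)*(2*r) = 4*r**2)
s(U, q) = (6 + U)/U
(s(10, (-6 - 2) + 2) + A(-6))**2 = ((6 + 10)/10 + 4*(-6)**2)**2 = ((1/10)*16 + 4*36)**2 = (8/5 + 144)**2 = (728/5)**2 = 529984/25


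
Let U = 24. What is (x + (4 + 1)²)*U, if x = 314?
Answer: 8136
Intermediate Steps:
(x + (4 + 1)²)*U = (314 + (4 + 1)²)*24 = (314 + 5²)*24 = (314 + 25)*24 = 339*24 = 8136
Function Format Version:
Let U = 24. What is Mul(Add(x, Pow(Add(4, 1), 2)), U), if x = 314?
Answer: 8136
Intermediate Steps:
Mul(Add(x, Pow(Add(4, 1), 2)), U) = Mul(Add(314, Pow(Add(4, 1), 2)), 24) = Mul(Add(314, Pow(5, 2)), 24) = Mul(Add(314, 25), 24) = Mul(339, 24) = 8136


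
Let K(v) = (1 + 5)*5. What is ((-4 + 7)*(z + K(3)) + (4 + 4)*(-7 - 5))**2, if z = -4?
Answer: 324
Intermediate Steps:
K(v) = 30 (K(v) = 6*5 = 30)
((-4 + 7)*(z + K(3)) + (4 + 4)*(-7 - 5))**2 = ((-4 + 7)*(-4 + 30) + (4 + 4)*(-7 - 5))**2 = (3*26 + 8*(-12))**2 = (78 - 96)**2 = (-18)**2 = 324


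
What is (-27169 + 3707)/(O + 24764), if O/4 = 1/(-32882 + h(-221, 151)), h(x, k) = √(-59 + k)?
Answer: -39262889165167465/41441743351376269 - 11731*√23/41441743351376269 ≈ -0.94742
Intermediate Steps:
O = 4/(-32882 + 2*√23) (O = 4/(-32882 + √(-59 + 151)) = 4/(-32882 + √92) = 4/(-32882 + 2*√23) ≈ -0.00012168)
(-27169 + 3707)/(O + 24764) = (-27169 + 3707)/((-16441/135153229 - √23/135153229) + 24764) = -23462/(3346934546515/135153229 - √23/135153229)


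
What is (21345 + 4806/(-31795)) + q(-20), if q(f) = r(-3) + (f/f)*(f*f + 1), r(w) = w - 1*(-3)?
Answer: 691409264/31795 ≈ 21746.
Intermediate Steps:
r(w) = 3 + w (r(w) = w + 3 = 3 + w)
q(f) = 1 + f**2 (q(f) = (3 - 3) + (f/f)*(f*f + 1) = 0 + 1*(f**2 + 1) = 0 + 1*(1 + f**2) = 0 + (1 + f**2) = 1 + f**2)
(21345 + 4806/(-31795)) + q(-20) = (21345 + 4806/(-31795)) + (1 + (-20)**2) = (21345 + 4806*(-1/31795)) + (1 + 400) = (21345 - 4806/31795) + 401 = 678659469/31795 + 401 = 691409264/31795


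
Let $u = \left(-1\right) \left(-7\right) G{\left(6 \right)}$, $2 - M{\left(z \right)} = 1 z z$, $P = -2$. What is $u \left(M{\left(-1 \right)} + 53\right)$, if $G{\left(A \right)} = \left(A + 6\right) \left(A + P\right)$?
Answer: $18144$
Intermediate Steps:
$G{\left(A \right)} = \left(-2 + A\right) \left(6 + A\right)$ ($G{\left(A \right)} = \left(A + 6\right) \left(A - 2\right) = \left(6 + A\right) \left(-2 + A\right) = \left(-2 + A\right) \left(6 + A\right)$)
$M{\left(z \right)} = 2 - z^{2}$ ($M{\left(z \right)} = 2 - 1 z z = 2 - z z = 2 - z^{2}$)
$u = 336$ ($u = \left(-1\right) \left(-7\right) \left(-12 + 6^{2} + 4 \cdot 6\right) = 7 \left(-12 + 36 + 24\right) = 7 \cdot 48 = 336$)
$u \left(M{\left(-1 \right)} + 53\right) = 336 \left(\left(2 - \left(-1\right)^{2}\right) + 53\right) = 336 \left(\left(2 - 1\right) + 53\right) = 336 \left(1 + 53\right) = 336 \cdot 54 = 18144$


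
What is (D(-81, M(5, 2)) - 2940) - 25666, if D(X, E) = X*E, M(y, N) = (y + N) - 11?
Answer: -28282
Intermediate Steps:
M(y, N) = -11 + N + y (M(y, N) = (N + y) - 11 = -11 + N + y)
D(X, E) = E*X
(D(-81, M(5, 2)) - 2940) - 25666 = ((-11 + 2 + 5)*(-81) - 2940) - 25666 = (-4*(-81) - 2940) - 25666 = (324 - 2940) - 25666 = -2616 - 25666 = -28282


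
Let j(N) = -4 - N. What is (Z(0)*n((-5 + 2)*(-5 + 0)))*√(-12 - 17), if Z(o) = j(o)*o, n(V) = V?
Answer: 0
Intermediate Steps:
Z(o) = o*(-4 - o) (Z(o) = (-4 - o)*o = o*(-4 - o))
(Z(0)*n((-5 + 2)*(-5 + 0)))*√(-12 - 17) = ((-1*0*(4 + 0))*((-5 + 2)*(-5 + 0)))*√(-12 - 17) = ((-1*0*4)*(-3*(-5)))*√(-29) = (0*15)*(I*√29) = 0*(I*√29) = 0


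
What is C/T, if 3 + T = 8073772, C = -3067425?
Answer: -3067425/8073769 ≈ -0.37992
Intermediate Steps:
T = 8073769 (T = -3 + 8073772 = 8073769)
C/T = -3067425/8073769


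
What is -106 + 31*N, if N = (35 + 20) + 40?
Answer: 2839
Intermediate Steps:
N = 95 (N = 55 + 40 = 95)
-106 + 31*N = -106 + 31*95 = -106 + 2945 = 2839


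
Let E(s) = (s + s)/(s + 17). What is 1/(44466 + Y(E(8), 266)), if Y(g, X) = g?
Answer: 25/1111666 ≈ 2.2489e-5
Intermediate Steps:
E(s) = 2*s/(17 + s) (E(s) = (2*s)/(17 + s) = 2*s/(17 + s))
1/(44466 + Y(E(8), 266)) = 1/(44466 + 2*8/(17 + 8)) = 1/(44466 + 2*8/25) = 1/(44466 + 2*8*(1/25)) = 1/(44466 + 16/25) = 1/(1111666/25) = 25/1111666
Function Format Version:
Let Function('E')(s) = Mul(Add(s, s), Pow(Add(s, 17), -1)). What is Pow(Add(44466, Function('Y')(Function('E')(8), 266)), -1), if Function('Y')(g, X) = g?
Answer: Rational(25, 1111666) ≈ 2.2489e-5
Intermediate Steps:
Function('E')(s) = Mul(2, s, Pow(Add(17, s), -1)) (Function('E')(s) = Mul(Mul(2, s), Pow(Add(17, s), -1)) = Mul(2, s, Pow(Add(17, s), -1)))
Pow(Add(44466, Function('Y')(Function('E')(8), 266)), -1) = Pow(Add(44466, Mul(2, 8, Pow(Add(17, 8), -1))), -1) = Pow(Add(44466, Mul(2, 8, Pow(25, -1))), -1) = Pow(Add(44466, Mul(2, 8, Rational(1, 25))), -1) = Pow(Add(44466, Rational(16, 25)), -1) = Pow(Rational(1111666, 25), -1) = Rational(25, 1111666)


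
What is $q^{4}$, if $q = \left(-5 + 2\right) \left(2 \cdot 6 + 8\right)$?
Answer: $12960000$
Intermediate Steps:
$q = -60$ ($q = - 3 \left(12 + 8\right) = \left(-3\right) 20 = -60$)
$q^{4} = \left(-60\right)^{4} = 12960000$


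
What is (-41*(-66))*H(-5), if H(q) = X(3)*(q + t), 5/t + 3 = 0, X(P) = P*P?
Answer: -162360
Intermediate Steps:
X(P) = P**2
t = -5/3 (t = 5/(-3 + 0) = 5/(-3) = 5*(-1/3) = -5/3 ≈ -1.6667)
H(q) = -15 + 9*q (H(q) = 3**2*(q - 5/3) = 9*(-5/3 + q) = -15 + 9*q)
(-41*(-66))*H(-5) = (-41*(-66))*(-15 + 9*(-5)) = 2706*(-15 - 45) = 2706*(-60) = -162360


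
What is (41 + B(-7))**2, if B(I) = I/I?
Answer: 1764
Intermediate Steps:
B(I) = 1
(41 + B(-7))**2 = (41 + 1)**2 = 42**2 = 1764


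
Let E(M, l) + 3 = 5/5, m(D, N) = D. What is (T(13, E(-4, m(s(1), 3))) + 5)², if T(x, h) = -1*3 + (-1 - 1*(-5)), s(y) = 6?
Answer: 36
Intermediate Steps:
E(M, l) = -2 (E(M, l) = -3 + 5/5 = -3 + 5*(⅕) = -3 + 1 = -2)
T(x, h) = 1 (T(x, h) = -3 + (-1 + 5) = -3 + 4 = 1)
(T(13, E(-4, m(s(1), 3))) + 5)² = (1 + 5)² = 6² = 36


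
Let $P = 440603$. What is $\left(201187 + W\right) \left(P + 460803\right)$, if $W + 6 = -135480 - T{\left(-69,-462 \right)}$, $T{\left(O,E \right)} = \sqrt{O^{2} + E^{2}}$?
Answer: $59223275606 - 2704218 \sqrt{24245} \approx 5.8802 \cdot 10^{10}$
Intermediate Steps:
$T{\left(O,E \right)} = \sqrt{E^{2} + O^{2}}$
$W = -135486 - 3 \sqrt{24245}$ ($W = -6 - \left(135480 + \sqrt{\left(-462\right)^{2} + \left(-69\right)^{2}}\right) = -6 - \left(135480 + \sqrt{213444 + 4761}\right) = -6 - \left(135480 + \sqrt{218205}\right) = -6 - \left(135480 + 3 \sqrt{24245}\right) = -135486 - 3 \sqrt{24245} \approx -1.3595 \cdot 10^{5}$)
$\left(201187 + W\right) \left(P + 460803\right) = \left(201187 - \left(135486 + 3 \sqrt{24245}\right)\right) \left(440603 + 460803\right) = \left(65701 - 3 \sqrt{24245}\right) 901406 = 59223275606 - 2704218 \sqrt{24245}$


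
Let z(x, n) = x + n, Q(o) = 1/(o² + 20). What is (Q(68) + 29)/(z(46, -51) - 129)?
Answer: -134677/622296 ≈ -0.21642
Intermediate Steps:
Q(o) = 1/(20 + o²)
z(x, n) = n + x
(Q(68) + 29)/(z(46, -51) - 129) = (1/(20 + 68²) + 29)/((-51 + 46) - 129) = (1/(20 + 4624) + 29)/(-5 - 129) = (1/4644 + 29)/(-134) = (1/4644 + 29)*(-1/134) = (134677/4644)*(-1/134) = -134677/622296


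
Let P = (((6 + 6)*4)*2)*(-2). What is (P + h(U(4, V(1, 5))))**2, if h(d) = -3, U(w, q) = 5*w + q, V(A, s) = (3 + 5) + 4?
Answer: 38025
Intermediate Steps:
V(A, s) = 12 (V(A, s) = 8 + 4 = 12)
U(w, q) = q + 5*w
P = -192 (P = ((12*4)*2)*(-2) = (48*2)*(-2) = 96*(-2) = -192)
(P + h(U(4, V(1, 5))))**2 = (-192 - 3)**2 = (-195)**2 = 38025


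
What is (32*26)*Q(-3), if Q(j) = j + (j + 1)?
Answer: -4160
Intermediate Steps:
Q(j) = 1 + 2*j (Q(j) = j + (1 + j) = 1 + 2*j)
(32*26)*Q(-3) = (32*26)*(1 + 2*(-3)) = 832*(1 - 6) = 832*(-5) = -4160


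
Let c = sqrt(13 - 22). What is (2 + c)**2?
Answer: -5 + 12*I ≈ -5.0 + 12.0*I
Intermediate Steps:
c = 3*I (c = sqrt(-9) = 3*I ≈ 3.0*I)
(2 + c)**2 = (2 + 3*I)**2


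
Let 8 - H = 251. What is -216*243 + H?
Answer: -52731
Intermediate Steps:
H = -243 (H = 8 - 1*251 = 8 - 251 = -243)
-216*243 + H = -216*243 - 243 = -52488 - 243 = -52731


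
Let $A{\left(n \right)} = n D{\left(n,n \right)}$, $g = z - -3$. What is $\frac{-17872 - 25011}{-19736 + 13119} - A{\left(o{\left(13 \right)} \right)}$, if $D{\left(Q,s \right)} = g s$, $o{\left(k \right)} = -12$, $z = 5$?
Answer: $- \frac{7579901}{6617} \approx -1145.5$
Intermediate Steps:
$g = 8$ ($g = 5 - -3 = 5 + 3 = 8$)
$D{\left(Q,s \right)} = 8 s$
$A{\left(n \right)} = 8 n^{2}$ ($A{\left(n \right)} = n 8 n = 8 n^{2}$)
$\frac{-17872 - 25011}{-19736 + 13119} - A{\left(o{\left(13 \right)} \right)} = \frac{-17872 - 25011}{-19736 + 13119} - 8 \left(-12\right)^{2} = - \frac{42883}{-6617} - 8 \cdot 144 = \left(-42883\right) \left(- \frac{1}{6617}\right) - 1152 = \frac{42883}{6617} - 1152 = - \frac{7579901}{6617}$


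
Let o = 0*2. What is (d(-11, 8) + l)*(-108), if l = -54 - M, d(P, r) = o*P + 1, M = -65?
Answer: -1296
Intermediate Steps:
o = 0
d(P, r) = 1 (d(P, r) = 0*P + 1 = 0 + 1 = 1)
l = 11 (l = -54 - 1*(-65) = -54 + 65 = 11)
(d(-11, 8) + l)*(-108) = (1 + 11)*(-108) = 12*(-108) = -1296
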